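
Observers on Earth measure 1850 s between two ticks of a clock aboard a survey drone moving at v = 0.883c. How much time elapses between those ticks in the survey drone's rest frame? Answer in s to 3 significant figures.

γ = 1/√(1 − 0.883²) = 2.1305
Proper time: τ₀ = Δt/γ = 1850/2.1305 = 868 s

τ₀ ≈ 868 s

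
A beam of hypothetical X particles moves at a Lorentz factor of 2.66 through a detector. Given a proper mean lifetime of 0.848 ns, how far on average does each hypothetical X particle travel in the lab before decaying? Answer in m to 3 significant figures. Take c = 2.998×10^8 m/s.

d ≈ 0.627 m

β = √(1 − 1/γ²) = √(1 − 1/2.66²) = 0.92664
Dilated lifetime: Δt = γτ₀ = 2.66 × 0.848 ns = 2.2557 ns
d = vΔt = 0.92664c × 2.2557 ns = 2.7781×10^8 m/s × 2.2557×10^-9 s = 0.627 m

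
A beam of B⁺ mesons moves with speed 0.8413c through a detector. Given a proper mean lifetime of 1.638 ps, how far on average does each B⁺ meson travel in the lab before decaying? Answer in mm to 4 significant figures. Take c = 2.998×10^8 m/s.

γ = 1/√(1 − 0.8413²) = 1.84990
Dilated lifetime: Δt = γτ₀ = 1.84990 × 1.638 ps = 3.03014 ps
d = vΔt = 0.8413c × 3.03014 ps = 2.52222×10^8 m/s × 3.03014×10^-12 s = 0.7643 mm

d ≈ 0.7643 mm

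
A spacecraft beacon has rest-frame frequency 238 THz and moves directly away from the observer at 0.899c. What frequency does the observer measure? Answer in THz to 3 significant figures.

f_obs ≈ 54.9 THz

Relativistic Doppler: f_obs = f_src √((1−β)/(1+β))
= 238 × √(0.10100/1.8990) = 238 × 0.23062 = 54.9 THz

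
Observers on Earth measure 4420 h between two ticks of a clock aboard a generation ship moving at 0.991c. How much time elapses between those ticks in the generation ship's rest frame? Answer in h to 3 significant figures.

γ = 1/√(1 − 0.991²) = 7.4704
Proper time: τ₀ = Δt/γ = 4420/7.4704 = 592 h

τ₀ ≈ 592 h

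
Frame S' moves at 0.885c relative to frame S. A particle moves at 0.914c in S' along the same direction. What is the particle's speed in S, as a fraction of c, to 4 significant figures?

Relativistic velocity addition: u = (u' + v)/(1 + u'v/c²)
= (0.914 + 0.885)/(1 + 0.914×0.885) = 1.799/1.80889 = 0.9945

u ≈ 0.9945c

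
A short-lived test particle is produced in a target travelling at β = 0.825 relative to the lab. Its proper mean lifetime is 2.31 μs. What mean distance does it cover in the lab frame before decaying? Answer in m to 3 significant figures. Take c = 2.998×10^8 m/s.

d ≈ 1010 m

γ = 1/√(1 − 0.825²) = 1.7695
Dilated lifetime: Δt = γτ₀ = 1.7695 × 2.31 μs = 4.0875 μs
d = vΔt = 0.825c × 4.0875 μs = 2.4734×10^8 m/s × 4.0875×10^-6 s = 1010 m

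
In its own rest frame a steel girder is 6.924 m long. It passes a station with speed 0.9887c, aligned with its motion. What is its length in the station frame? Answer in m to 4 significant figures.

L ≈ 1.038 m

γ = 1/√(1 − 0.9887²) = 6.67077
Length contraction: L = L₀/γ = 6.924/6.67077 = 1.038 m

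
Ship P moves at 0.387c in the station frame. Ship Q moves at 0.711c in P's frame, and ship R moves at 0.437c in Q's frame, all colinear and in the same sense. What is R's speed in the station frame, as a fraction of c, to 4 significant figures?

Compose boost 2: (0.711 + 0.387)/(1 + 0.711×0.387) = 1.098/1.27516 = 0.861070
Compose boost 3: (0.437 + 0.861070)/(1 + 0.437×0.861070) = 1.29807/1.37629 = 0.9432

u ≈ 0.9432c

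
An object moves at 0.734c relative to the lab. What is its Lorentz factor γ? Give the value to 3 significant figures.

γ = 1/√(1 − β²) = 1/√(1 − 0.734²) = 1/√(0.46124) = 1.47

γ ≈ 1.47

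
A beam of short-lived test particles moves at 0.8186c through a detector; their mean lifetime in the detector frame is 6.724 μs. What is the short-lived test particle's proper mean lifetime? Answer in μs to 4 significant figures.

τ₀ ≈ 3.862 μs

γ = 1/√(1 − 0.8186²) = 1.74106
Proper time: τ₀ = Δt/γ = 6.724/1.74106 = 3.862 μs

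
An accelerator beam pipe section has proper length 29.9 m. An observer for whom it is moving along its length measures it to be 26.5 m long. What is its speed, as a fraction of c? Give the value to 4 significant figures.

γ = L₀/L = 29.9/26.5 = 1.12830
β = √(1 − 1/γ²) = 0.4631

β ≈ 0.4631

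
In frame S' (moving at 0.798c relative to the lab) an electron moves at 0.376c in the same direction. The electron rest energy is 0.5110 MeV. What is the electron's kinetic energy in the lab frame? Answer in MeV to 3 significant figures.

K ≈ 0.679 MeV

u_lab = (0.376 + 0.798)/(1 + 0.376×0.798) = 0.903044
γ = 1/√(1 − 0.903044²) = 2.3280
K = (γ − 1)m₀c² = (2.3280 − 1) × 0.5110 = 1.3280 × 0.5110 = 0.679 MeV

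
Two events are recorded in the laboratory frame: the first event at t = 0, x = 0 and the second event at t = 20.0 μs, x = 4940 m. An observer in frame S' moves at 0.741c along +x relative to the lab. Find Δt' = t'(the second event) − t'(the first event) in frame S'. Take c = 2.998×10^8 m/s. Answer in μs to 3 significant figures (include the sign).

γ = 1/√(1 − 0.741²) = 1.4892
Δt' = γ(Δt − vΔx/c²) = 1.4892 × (20.0 μs − 0.741×4940 m / (2.998×10^8 m/s))
= 1.4892 × (7.7901 μs) = 11.6 μs

Δt' ≈ 11.6 μs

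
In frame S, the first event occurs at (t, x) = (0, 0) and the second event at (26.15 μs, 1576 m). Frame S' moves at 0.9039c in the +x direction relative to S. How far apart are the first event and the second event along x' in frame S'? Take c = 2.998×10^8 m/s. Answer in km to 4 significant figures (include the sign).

γ = 1/√(1 − 0.9039²) = 2.33785
Δx' = γ(Δx − vΔt) = 2.33785 × (1576 m − 0.9039×(2.998×10^8 m/s)×26.15×10^-6 s)
= 2.33785 × (-5510.37 m) = -12.88 km

Δx' ≈ -12.88 km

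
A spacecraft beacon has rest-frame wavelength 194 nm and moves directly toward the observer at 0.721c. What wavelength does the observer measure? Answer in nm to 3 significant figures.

Relativistic Doppler: λ_obs = λ_src √((1−β)/(1+β))
= 194 × √(0.27900/1.7210) = 194 × 0.40264 = 78.1 nm

λ_obs ≈ 78.1 nm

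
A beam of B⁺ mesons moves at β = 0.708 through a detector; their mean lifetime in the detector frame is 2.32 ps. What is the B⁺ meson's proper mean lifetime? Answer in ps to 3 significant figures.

τ₀ ≈ 1.64 ps

γ = 1/√(1 − 0.708²) = 1.4160
Proper time: τ₀ = Δt/γ = 2.32/1.4160 = 1.64 ps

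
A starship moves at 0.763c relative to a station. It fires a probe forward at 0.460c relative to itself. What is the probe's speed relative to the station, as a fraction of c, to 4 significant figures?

Relativistic velocity addition: u = (u' + v)/(1 + u'v/c²)
= (0.460 + 0.763)/(1 + 0.460×0.763) = 1.223/1.35098 = 0.9053

u ≈ 0.9053c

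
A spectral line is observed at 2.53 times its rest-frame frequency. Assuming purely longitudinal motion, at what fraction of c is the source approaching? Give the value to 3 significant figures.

f_obs/f_src = √((1+β)/(1−β)) = 2.53  ⇒  (1+β)/(1−β) = 6.4009
β = |1 − D²|/(1 + D²) = |1 − 6.4009|/(1 + 6.4009) = 0.730

β ≈ 0.730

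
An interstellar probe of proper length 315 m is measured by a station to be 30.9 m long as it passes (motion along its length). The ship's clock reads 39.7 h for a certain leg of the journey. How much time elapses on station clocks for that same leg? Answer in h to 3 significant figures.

Δt ≈ 405 h

Length contraction ⇒ γ = L₀/L = 315/30.9 = 10.194
Time dilation: Δt = γτ₀ = 10.194 × 39.7 h = 405 h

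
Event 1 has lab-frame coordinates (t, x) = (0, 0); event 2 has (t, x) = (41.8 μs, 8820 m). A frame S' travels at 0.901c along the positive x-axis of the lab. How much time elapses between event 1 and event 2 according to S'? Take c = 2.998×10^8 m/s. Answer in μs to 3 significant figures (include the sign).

γ = 1/√(1 − 0.901²) = 2.3051
Δt' = γ(Δt − vΔx/c²) = 2.3051 × (41.8 μs − 0.901×8820 m / (2.998×10^8 m/s))
= 2.3051 × (15.293 μs) = 35.3 μs

Δt' ≈ 35.3 μs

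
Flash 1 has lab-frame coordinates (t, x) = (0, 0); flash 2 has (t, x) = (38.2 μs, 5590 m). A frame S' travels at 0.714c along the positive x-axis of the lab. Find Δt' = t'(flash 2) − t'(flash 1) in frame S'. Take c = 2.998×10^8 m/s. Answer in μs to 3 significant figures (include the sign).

Δt' ≈ 35.5 μs

γ = 1/√(1 − 0.714²) = 1.4283
Δt' = γ(Δt − vΔx/c²) = 1.4283 × (38.2 μs − 0.714×5590 m / (2.998×10^8 m/s))
= 1.4283 × (24.887 μs) = 35.5 μs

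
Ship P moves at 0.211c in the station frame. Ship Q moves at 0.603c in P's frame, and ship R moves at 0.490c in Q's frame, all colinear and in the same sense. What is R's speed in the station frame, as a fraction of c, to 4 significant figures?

Compose boost 2: (0.603 + 0.211)/(1 + 0.603×0.211) = 0.8140/1.12723 = 0.722122
Compose boost 3: (0.490 + 0.722122)/(1 + 0.490×0.722122) = 1.21212/1.35384 = 0.8953

u ≈ 0.8953c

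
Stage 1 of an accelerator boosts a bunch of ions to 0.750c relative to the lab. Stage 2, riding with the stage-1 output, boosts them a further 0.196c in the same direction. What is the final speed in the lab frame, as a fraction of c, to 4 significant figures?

u ≈ 0.8248c

Compose boost 2: (0.196 + 0.750)/(1 + 0.196×0.750) = 0.9460/1.14700 = 0.8248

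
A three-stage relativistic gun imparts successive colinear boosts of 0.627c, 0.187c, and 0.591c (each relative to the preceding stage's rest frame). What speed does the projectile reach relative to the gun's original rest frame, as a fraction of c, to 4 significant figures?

Compose boost 2: (0.187 + 0.627)/(1 + 0.187×0.627) = 0.8140/1.11725 = 0.728575
Compose boost 3: (0.591 + 0.728575)/(1 + 0.591×0.728575) = 1.31958/1.43059 = 0.9224

u ≈ 0.9224c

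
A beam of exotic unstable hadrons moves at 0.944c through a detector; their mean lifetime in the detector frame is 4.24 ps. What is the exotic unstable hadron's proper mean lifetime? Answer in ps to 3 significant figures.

τ₀ ≈ 1.40 ps

γ = 1/√(1 − 0.944²) = 3.0308
Proper time: τ₀ = Δt/γ = 4.24/3.0308 = 1.40 ps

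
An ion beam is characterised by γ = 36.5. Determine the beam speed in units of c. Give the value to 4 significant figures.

β = √(1 − 1/γ²) = √(1 − 1/36.5²) = √(0.999249) = 0.9996

β ≈ 0.9996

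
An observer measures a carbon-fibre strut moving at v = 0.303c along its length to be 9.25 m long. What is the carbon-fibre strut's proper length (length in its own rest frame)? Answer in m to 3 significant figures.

γ = 1/√(1 − 0.303²) = 1.0493
L₀ = γL = 1.0493 × 9.25 = 9.71 m

L₀ ≈ 9.71 m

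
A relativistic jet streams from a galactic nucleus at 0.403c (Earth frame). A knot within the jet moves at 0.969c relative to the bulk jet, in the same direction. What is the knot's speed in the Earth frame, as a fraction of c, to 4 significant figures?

u ≈ 0.9867c

Relativistic velocity addition: u = (u' + v)/(1 + u'v/c²)
= (0.969 + 0.403)/(1 + 0.969×0.403) = 1.372/1.39051 = 0.9867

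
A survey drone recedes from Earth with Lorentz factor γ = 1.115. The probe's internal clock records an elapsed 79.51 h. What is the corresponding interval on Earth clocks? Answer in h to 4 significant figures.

γ = 1.115 (given)
Time dilation: Δt = γτ₀ = 1.115 × 79.51 h = 88.65 h

Δt ≈ 88.65 h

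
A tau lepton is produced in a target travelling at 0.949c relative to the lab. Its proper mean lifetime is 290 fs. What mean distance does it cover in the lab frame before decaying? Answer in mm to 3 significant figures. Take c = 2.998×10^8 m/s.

γ = 1/√(1 − 0.949²) = 3.1718
Dilated lifetime: Δt = γτ₀ = 3.1718 × 290 fs = 919.83 fs
d = vΔt = 0.949c × 919.83 fs = 2.8451×10^8 m/s × 9.1983×10^-13 s = 0.262 mm

d ≈ 0.262 mm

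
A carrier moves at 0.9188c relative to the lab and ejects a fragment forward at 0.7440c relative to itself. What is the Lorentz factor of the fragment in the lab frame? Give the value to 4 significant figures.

u_lab = (0.7440 + 0.9188)/(1 + 0.7440×0.9188) = 1.6628/1.683587 = 0.9876530
γ = 1/√(1 − 0.9876530²) = 6.383

γ ≈ 6.383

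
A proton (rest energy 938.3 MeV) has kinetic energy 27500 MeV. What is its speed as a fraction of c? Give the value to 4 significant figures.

β ≈ 0.9995

γ = 1 + K/(m₀c²) = 1 + 27500/938.3 = 30.3083
β = √(1 − 1/γ²) = 0.9995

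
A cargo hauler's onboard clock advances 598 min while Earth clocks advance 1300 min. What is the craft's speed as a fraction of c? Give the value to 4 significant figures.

γ = Δt/τ₀ = 1300/598 = 2.17391
β = √(1 − 1/γ²) = √(1 − 1/2.17391²) = 0.8879

β ≈ 0.8879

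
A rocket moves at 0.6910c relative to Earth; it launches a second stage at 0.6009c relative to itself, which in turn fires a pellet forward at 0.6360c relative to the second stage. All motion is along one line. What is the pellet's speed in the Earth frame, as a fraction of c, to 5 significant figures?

u ≈ 0.97993c

Compose boost 2: (0.6009 + 0.6910)/(1 + 0.6009×0.6910) = 1.2919/1.415222 = 0.9128604
Compose boost 3: (0.6360 + 0.9128604)/(1 + 0.6360×0.9128604) = 1.548860/1.580579 = 0.97993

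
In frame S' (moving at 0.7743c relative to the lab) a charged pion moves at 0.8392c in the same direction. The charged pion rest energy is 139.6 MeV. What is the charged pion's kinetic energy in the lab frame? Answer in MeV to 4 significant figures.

K ≈ 529.6 MeV

u_lab = (0.8392 + 0.7743)/(1 + 0.8392×0.7743) = 0.9780017
γ = 1/√(1 − 0.9780017²) = 4.79394
K = (γ − 1)m₀c² = (4.79394 − 1) × 139.6 = 3.79394 × 139.6 = 529.6 MeV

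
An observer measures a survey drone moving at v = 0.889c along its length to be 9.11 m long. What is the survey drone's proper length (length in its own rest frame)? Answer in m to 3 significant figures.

γ = 1/√(1 − 0.889²) = 2.1838
L₀ = γL = 2.1838 × 9.11 = 19.9 m

L₀ ≈ 19.9 m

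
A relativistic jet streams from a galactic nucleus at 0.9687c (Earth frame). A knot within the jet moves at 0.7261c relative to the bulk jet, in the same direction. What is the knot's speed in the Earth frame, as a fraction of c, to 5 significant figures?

u ≈ 0.99497c

Relativistic velocity addition: u = (u' + v)/(1 + u'v/c²)
= (0.7261 + 0.9687)/(1 + 0.7261×0.9687) = 1.6948/1.703373 = 0.99497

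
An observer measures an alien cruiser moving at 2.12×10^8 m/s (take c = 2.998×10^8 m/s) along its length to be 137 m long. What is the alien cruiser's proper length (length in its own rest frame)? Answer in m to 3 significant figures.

L₀ ≈ 194 m

β = v/c = 2.12×10^8 / 2.998×10^8 = 0.70714
γ = 1/√(1 − 0.70714²) = 1.4143
L₀ = γL = 1.4143 × 137 = 194 m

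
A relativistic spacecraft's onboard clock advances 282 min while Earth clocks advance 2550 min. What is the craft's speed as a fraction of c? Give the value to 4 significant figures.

β ≈ 0.9939

γ = Δt/τ₀ = 2550/282 = 9.04255
β = √(1 − 1/γ²) = √(1 − 1/9.04255²) = 0.9939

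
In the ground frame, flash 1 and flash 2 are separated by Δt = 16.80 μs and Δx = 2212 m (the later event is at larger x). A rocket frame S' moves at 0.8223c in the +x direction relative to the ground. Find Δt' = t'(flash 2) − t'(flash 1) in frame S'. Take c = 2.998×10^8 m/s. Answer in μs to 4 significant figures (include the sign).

γ = 1/√(1 − 0.8223²) = 1.75730
Δt' = γ(Δt − vΔx/c²) = 1.75730 × (16.80 μs − 0.8223×2212 m / (2.998×10^8 m/s))
= 1.75730 × (10.7329 μs) = 18.86 μs

Δt' ≈ 18.86 μs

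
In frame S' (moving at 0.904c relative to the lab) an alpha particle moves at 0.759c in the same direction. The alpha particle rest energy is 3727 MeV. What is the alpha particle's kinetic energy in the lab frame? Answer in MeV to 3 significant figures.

K ≈ 18800 MeV

u_lab = (0.759 + 0.904)/(1 + 0.759×0.904) = 0.986279
γ = 1/√(1 − 0.986279²) = 6.0573
K = (γ − 1)m₀c² = (6.0573 − 1) × 3727 = 5.0573 × 3727 = 18800 MeV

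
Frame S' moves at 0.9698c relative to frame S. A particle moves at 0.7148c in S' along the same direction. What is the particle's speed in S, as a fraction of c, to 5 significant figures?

Relativistic velocity addition: u = (u' + v)/(1 + u'v/c²)
= (0.7148 + 0.9698)/(1 + 0.7148×0.9698) = 1.6846/1.693213 = 0.99491

u ≈ 0.99491c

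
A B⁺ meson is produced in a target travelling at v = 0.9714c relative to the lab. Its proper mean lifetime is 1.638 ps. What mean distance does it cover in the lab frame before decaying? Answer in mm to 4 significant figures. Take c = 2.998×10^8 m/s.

d ≈ 2.009 mm

γ = 1/√(1 − 0.9714²) = 4.21143
Dilated lifetime: Δt = γτ₀ = 4.21143 × 1.638 ps = 6.89832 ps
d = vΔt = 0.9714c × 6.89832 ps = 2.91226×10^8 m/s × 6.89832×10^-12 s = 2.009 mm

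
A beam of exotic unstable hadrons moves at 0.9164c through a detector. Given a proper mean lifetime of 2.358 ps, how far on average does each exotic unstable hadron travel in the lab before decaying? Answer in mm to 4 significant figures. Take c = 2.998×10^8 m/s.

γ = 1/√(1 − 0.9164²) = 2.49835
Dilated lifetime: Δt = γτ₀ = 2.49835 × 2.358 ps = 5.89112 ps
d = vΔt = 0.9164c × 5.89112 ps = 2.74737×10^8 m/s × 5.89112×10^-12 s = 1.619 mm

d ≈ 1.619 mm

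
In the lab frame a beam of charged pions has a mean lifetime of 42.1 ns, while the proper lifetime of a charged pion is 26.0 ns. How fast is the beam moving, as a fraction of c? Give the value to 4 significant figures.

γ = Δt/τ₀ = 42.1/26.0 = 1.61923
β = √(1 − 1/γ²) = √(1 − 1/1.61923²) = 0.7865

β ≈ 0.7865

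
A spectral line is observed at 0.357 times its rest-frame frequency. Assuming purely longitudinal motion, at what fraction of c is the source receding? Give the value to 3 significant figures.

β ≈ 0.774

f_obs/f_src = √((1−β)/(1+β)) = 0.357  ⇒  (1−β)/(1+β) = 0.12745
β = |1 − D²|/(1 + D²) = |1 − 0.12745|/(1 + 0.12745) = 0.774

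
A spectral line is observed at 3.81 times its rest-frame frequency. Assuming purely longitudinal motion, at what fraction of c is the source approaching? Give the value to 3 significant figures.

f_obs/f_src = √((1+β)/(1−β)) = 3.81  ⇒  (1+β)/(1−β) = 14.516
β = |1 − D²|/(1 + D²) = |1 − 14.516|/(1 + 14.516) = 0.871

β ≈ 0.871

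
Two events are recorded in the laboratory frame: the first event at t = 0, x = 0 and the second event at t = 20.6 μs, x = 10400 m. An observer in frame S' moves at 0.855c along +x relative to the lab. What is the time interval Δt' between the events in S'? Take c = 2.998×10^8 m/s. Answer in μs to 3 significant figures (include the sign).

γ = 1/√(1 − 0.855²) = 1.9282
Δt' = γ(Δt − vΔx/c²) = 1.9282 × (20.6 μs − 0.855×10400 m / (2.998×10^8 m/s))
= 1.9282 × (-9.0598 μs) = -17.5 μs

Δt' ≈ -17.5 μs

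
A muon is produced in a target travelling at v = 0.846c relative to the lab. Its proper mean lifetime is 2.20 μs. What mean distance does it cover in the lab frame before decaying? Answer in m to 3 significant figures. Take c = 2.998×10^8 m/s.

d ≈ 1050 m

γ = 1/√(1 − 0.846²) = 1.8755
Dilated lifetime: Δt = γτ₀ = 1.8755 × 2.20 μs = 4.1262 μs
d = vΔt = 0.846c × 4.1262 μs = 2.5363×10^8 m/s × 4.1262×10^-6 s = 1050 m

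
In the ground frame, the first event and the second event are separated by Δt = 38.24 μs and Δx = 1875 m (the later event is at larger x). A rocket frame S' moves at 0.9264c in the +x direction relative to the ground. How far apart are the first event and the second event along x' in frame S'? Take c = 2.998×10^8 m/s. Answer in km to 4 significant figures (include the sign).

Δx' ≈ -23.23 km

γ = 1/√(1 − 0.9264²) = 2.65575
Δx' = γ(Δx − vΔt) = 2.65575 × (1875 m − 0.9264×(2.998×10^8 m/s)×38.24×10^-6 s)
= 2.65575 × (-8745.58 m) = -23.23 km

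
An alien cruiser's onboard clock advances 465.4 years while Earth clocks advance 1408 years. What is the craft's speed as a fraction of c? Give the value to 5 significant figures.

β ≈ 0.94379

γ = Δt/τ₀ = 1408/465.4 = 3.025355
β = √(1 − 1/γ²) = √(1 − 1/3.025355²) = 0.94379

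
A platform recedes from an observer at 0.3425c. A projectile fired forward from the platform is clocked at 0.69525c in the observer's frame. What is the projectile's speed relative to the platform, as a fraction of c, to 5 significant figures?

u' ≈ 0.46300c

Inverse velocity addition: u' = (u − v)/(1 − uv/c²)
= (0.69525 − 0.3425)/(1 − 0.69525×0.3425) = 0.35275/0.7618769 = 0.46300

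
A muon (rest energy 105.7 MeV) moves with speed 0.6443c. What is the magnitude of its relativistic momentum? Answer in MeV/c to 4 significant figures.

γ = 1/√(1 − 0.6443²) = 1.30758
p = γβm₀c = 1.30758 × 0.6443 × 105.7 MeV/c = 89.05 MeV/c

p ≈ 89.05 MeV/c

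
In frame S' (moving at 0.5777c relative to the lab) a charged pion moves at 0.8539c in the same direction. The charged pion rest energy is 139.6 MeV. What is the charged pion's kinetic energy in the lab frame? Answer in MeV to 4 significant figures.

K ≈ 351.1 MeV

u_lab = (0.8539 + 0.5777)/(1 + 0.8539×0.5777) = 0.9586834
γ = 1/√(1 − 0.9586834²) = 3.51524
K = (γ − 1)m₀c² = (3.51524 − 1) × 139.6 = 2.51524 × 139.6 = 351.1 MeV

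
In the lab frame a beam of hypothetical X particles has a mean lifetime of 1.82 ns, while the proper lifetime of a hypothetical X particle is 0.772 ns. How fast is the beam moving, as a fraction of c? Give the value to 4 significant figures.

β ≈ 0.9056

γ = Δt/τ₀ = 1.82/0.772 = 2.35751
β = √(1 − 1/γ²) = √(1 − 1/2.35751²) = 0.9056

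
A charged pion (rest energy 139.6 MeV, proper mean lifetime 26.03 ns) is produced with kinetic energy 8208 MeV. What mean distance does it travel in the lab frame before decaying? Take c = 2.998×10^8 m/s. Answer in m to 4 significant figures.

d ≈ 466.6 m

γ = 1 + K/(m₀c²) = 1 + 8208/139.6 = 59.7966
β = √(1 − 1/γ²) = 0.999860
Dilated lifetime: γτ₀ = 59.7966 × 26.03 ns = 1556.50 ns
d = βc·γτ₀ = 0.999860 × (2.998×10^8 m/s) × 1.55650×10^-6 s = 466.6 m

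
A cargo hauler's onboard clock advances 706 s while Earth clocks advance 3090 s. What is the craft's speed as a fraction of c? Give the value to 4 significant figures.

γ = Δt/τ₀ = 3090/706 = 4.37677
β = √(1 − 1/γ²) = √(1 − 1/4.37677²) = 0.9735

β ≈ 0.9735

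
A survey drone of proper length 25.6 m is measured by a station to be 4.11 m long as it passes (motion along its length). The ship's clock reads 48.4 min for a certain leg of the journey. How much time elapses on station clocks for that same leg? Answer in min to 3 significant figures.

Length contraction ⇒ γ = L₀/L = 25.6/4.11 = 6.2287
Time dilation: Δt = γτ₀ = 6.2287 × 48.4 min = 301 min

Δt ≈ 301 min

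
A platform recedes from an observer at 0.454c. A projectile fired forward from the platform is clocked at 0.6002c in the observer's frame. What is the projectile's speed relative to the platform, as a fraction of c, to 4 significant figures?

Inverse velocity addition: u' = (u − v)/(1 − uv/c²)
= (0.6002 − 0.454)/(1 − 0.6002×0.454) = 0.1462/0.727509 = 0.2010

u' ≈ 0.2010c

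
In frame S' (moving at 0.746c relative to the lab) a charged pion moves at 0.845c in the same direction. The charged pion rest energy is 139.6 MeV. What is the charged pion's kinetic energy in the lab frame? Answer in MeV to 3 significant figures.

u_lab = (0.845 + 0.746)/(1 + 0.845×0.746) = 0.975852
γ = 1/√(1 − 0.975852²) = 4.5781
K = (γ − 1)m₀c² = (4.5781 − 1) × 139.6 = 3.5781 × 139.6 = 499 MeV

K ≈ 499 MeV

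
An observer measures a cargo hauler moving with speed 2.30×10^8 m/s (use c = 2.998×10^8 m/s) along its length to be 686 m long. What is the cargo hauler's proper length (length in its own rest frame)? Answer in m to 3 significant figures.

β = v/c = 2.30×10^8 / 2.998×10^8 = 0.76718
γ = 1/√(1 − 0.76718²) = 1.5590
L₀ = γL = 1.5590 × 686 = 1070 m

L₀ ≈ 1070 m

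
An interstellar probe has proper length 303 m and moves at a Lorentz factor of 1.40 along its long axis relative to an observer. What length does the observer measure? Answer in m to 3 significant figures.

γ = 1.40 (given)
Length contraction: L = L₀/γ = 303/1.40 = 216 m

L ≈ 216 m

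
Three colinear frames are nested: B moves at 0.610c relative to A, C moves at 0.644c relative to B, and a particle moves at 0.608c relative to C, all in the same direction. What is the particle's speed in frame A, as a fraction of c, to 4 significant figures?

u ≈ 0.9747c

Compose boost 2: (0.644 + 0.610)/(1 + 0.644×0.610) = 1.254/1.39284 = 0.900319
Compose boost 3: (0.608 + 0.900319)/(1 + 0.608×0.900319) = 1.50832/1.54739 = 0.9747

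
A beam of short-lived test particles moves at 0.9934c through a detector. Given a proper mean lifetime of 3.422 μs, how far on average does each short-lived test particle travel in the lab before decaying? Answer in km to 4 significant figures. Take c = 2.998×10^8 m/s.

d ≈ 8.885 km

γ = 1/√(1 − 0.9934²) = 8.71828
Dilated lifetime: Δt = γτ₀ = 8.71828 × 3.422 μs = 29.8340 μs
d = vΔt = 0.9934c × 29.8340 μs = 2.97821×10^8 m/s × 2.98340×10^-5 s = 8.885 km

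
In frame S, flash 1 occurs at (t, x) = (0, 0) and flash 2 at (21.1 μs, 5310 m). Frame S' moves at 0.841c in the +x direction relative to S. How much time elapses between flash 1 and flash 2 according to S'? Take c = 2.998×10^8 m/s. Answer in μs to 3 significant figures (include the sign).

Δt' ≈ 11.5 μs

γ = 1/√(1 − 0.841²) = 1.8483
Δt' = γ(Δt − vΔx/c²) = 1.8483 × (21.1 μs − 0.841×5310 m / (2.998×10^8 m/s))
= 1.8483 × (6.2044 μs) = 11.5 μs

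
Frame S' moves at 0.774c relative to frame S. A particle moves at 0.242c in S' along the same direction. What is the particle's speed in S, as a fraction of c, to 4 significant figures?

u ≈ 0.8557c

Relativistic velocity addition: u = (u' + v)/(1 + u'v/c²)
= (0.242 + 0.774)/(1 + 0.242×0.774) = 1.016/1.18731 = 0.8557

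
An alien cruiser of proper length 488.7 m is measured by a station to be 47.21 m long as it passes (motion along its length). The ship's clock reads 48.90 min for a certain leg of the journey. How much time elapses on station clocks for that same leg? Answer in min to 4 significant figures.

Length contraction ⇒ γ = L₀/L = 488.7/47.21 = 10.3516
Time dilation: Δt = γτ₀ = 10.3516 × 48.90 min = 506.2 min

Δt ≈ 506.2 min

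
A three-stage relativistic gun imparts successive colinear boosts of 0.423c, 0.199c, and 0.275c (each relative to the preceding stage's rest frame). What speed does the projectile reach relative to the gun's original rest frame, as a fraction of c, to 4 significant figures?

u ≈ 0.7331c

Compose boost 2: (0.199 + 0.423)/(1 + 0.199×0.423) = 0.6220/1.08418 = 0.573707
Compose boost 3: (0.275 + 0.573707)/(1 + 0.275×0.573707) = 0.848707/1.15777 = 0.7331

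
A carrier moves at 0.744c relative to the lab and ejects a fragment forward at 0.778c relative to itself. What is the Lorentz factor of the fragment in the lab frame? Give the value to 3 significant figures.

u_lab = (0.778 + 0.744)/(1 + 0.778×0.744) = 1.522/1.57883 = 0.964004
γ = 1/√(1 − 0.964004²) = 3.76

γ ≈ 3.76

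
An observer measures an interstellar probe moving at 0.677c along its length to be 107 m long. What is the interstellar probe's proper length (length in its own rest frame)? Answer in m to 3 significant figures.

γ = 1/√(1 − 0.677²) = 1.3587
L₀ = γL = 1.3587 × 107 = 145 m

L₀ ≈ 145 m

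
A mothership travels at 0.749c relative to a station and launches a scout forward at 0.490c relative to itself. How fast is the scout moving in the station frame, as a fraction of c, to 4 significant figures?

u ≈ 0.9064c

Compose boost 2: (0.490 + 0.749)/(1 + 0.490×0.749) = 1.239/1.36701 = 0.9064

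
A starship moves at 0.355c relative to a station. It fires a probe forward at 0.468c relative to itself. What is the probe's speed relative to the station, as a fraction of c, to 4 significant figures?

Relativistic velocity addition: u = (u' + v)/(1 + u'v/c²)
= (0.468 + 0.355)/(1 + 0.468×0.355) = 0.8230/1.16614 = 0.7057

u ≈ 0.7057c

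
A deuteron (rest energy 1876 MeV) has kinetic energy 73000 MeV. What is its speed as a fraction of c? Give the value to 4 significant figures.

β ≈ 0.9997

γ = 1 + K/(m₀c²) = 1 + 73000/1876 = 39.9126
β = √(1 − 1/γ²) = 0.9997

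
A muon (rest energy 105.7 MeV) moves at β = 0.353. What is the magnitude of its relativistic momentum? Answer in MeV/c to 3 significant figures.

p ≈ 39.9 MeV/c

γ = 1/√(1 − 0.353²) = 1.0688
p = γβm₀c = 1.0688 × 0.353 × 105.7 MeV/c = 39.9 MeV/c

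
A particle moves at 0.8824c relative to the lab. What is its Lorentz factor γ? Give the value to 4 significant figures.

γ ≈ 2.125

γ = 1/√(1 − β²) = 1/√(1 − 0.8824²) = 1/√(0.221370) = 2.125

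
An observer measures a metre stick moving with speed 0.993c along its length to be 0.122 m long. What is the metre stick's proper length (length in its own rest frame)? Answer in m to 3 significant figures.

L₀ ≈ 1.03 m

γ = 1/√(1 − 0.993²) = 8.4664
L₀ = γL = 8.4664 × 0.122 = 1.03 m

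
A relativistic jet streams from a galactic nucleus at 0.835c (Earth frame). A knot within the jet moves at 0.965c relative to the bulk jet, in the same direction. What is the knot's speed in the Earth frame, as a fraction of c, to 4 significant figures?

u ≈ 0.9968c

Relativistic velocity addition: u = (u' + v)/(1 + u'v/c²)
= (0.965 + 0.835)/(1 + 0.965×0.835) = 1.800/1.80577 = 0.9968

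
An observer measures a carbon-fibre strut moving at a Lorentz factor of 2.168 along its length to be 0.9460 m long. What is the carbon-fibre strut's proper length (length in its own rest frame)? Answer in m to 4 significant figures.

L₀ ≈ 2.051 m

γ = 2.168 (given)
L₀ = γL = 2.168 × 0.9460 = 2.051 m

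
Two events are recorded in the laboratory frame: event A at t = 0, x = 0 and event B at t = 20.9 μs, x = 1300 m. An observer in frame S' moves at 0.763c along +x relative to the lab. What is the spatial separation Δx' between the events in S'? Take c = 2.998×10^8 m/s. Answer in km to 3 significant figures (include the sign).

γ = 1/√(1 − 0.763²) = 1.5470
Δx' = γ(Δx − vΔt) = 1.5470 × (1300 m − 0.763×(2.998×10^8 m/s)×20.9×10^-6 s)
= 1.5470 × (-3480.8 m) = -5.38 km

Δx' ≈ -5.38 km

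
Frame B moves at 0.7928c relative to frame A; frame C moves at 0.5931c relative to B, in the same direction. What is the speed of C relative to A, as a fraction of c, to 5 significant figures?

Compose boost 2: (0.5931 + 0.7928)/(1 + 0.5931×0.7928) = 1.3859/1.470210 = 0.94265

u ≈ 0.94265c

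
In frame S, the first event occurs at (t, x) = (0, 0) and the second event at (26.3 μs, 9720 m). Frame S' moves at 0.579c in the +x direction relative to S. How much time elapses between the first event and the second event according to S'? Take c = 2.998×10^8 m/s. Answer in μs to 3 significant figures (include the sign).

γ = 1/√(1 − 0.579²) = 1.2265
Δt' = γ(Δt − vΔx/c²) = 1.2265 × (26.3 μs − 0.579×9720 m / (2.998×10^8 m/s))
= 1.2265 × (7.5279 μs) = 9.23 μs

Δt' ≈ 9.23 μs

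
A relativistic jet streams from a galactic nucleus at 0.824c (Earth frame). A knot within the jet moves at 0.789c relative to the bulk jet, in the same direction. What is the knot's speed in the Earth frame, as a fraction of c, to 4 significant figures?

u ≈ 0.9775c

Relativistic velocity addition: u = (u' + v)/(1 + u'v/c²)
= (0.789 + 0.824)/(1 + 0.789×0.824) = 1.613/1.65014 = 0.9775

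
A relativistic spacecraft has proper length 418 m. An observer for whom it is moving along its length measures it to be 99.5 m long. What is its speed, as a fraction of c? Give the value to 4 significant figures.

β ≈ 0.9713

γ = L₀/L = 418/99.5 = 4.20101
β = √(1 − 1/γ²) = 0.9713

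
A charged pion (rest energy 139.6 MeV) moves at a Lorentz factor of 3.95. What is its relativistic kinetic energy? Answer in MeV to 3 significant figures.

γ = 3.95 (given)
K = (γ − 1)m₀c² = (3.95 − 1) × 139.6 MeV = 2.9500 × 139.6 MeV = 412 MeV

K ≈ 412 MeV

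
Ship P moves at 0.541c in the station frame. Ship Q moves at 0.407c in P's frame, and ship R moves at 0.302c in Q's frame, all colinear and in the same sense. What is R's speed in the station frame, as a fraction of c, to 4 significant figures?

Compose boost 2: (0.407 + 0.541)/(1 + 0.407×0.541) = 0.9480/1.22019 = 0.776930
Compose boost 3: (0.302 + 0.776930)/(1 + 0.302×0.776930) = 1.07893/1.23463 = 0.8739

u ≈ 0.8739c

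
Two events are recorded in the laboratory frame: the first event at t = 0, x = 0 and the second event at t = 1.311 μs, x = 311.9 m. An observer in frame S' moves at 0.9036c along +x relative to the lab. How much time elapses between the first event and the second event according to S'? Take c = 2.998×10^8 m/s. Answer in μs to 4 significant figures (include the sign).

Δt' ≈ 0.8659 μs

γ = 1/√(1 − 0.9036²) = 2.33439
Δt' = γ(Δt − vΔx/c²) = 2.33439 × (1.311 μs − 0.9036×311.9 m / (2.998×10^8 m/s))
= 2.33439 × (0.370930 μs) = 0.8659 μs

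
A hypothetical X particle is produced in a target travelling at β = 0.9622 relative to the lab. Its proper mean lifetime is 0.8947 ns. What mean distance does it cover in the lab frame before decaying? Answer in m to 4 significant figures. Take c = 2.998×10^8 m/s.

d ≈ 0.9477 m

γ = 1/√(1 − 0.9622²) = 3.67183
Dilated lifetime: Δt = γτ₀ = 3.67183 × 0.8947 ns = 3.28519 ns
d = vΔt = 0.9622c × 3.28519 ns = 2.88468×10^8 m/s × 3.28519×10^-9 s = 0.9477 m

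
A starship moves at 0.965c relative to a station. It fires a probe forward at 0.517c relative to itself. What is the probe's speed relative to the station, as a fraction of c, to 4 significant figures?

u ≈ 0.9887c

Relativistic velocity addition: u = (u' + v)/(1 + u'v/c²)
= (0.517 + 0.965)/(1 + 0.517×0.965) = 1.482/1.49890 = 0.9887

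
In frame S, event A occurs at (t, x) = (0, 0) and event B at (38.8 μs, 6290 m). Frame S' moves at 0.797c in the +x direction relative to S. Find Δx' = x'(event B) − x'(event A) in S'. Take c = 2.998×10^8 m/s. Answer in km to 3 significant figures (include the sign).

γ = 1/√(1 − 0.797²) = 1.6557
Δx' = γ(Δx − vΔt) = 1.6557 × (6290 m − 0.797×(2.998×10^8 m/s)×38.8×10^-6 s)
= 1.6557 × (-2980.9 m) = -4.94 km

Δx' ≈ -4.94 km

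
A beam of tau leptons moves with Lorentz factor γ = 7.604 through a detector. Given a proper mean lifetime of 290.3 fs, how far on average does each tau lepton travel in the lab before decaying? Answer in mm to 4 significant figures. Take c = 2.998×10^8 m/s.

β = √(1 − 1/γ²) = √(1 − 1/7.604²) = 0.991315
Dilated lifetime: Δt = γτ₀ = 7.604 × 290.3 fs = 2207.44 fs
d = vΔt = 0.991315c × 2207.44 fs = 2.97196×10^8 m/s × 2.20744×10^-12 s = 0.6560 mm

d ≈ 0.6560 mm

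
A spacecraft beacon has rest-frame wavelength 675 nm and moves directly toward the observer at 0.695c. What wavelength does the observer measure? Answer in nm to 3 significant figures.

Relativistic Doppler: λ_obs = λ_src √((1−β)/(1+β))
= 675 × √(0.30500/1.6950) = 675 × 0.42419 = 286 nm

λ_obs ≈ 286 nm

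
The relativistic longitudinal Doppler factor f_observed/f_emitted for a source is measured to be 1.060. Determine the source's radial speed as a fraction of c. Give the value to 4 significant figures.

β ≈ 0.05820

f_obs/f_src = √((1+β)/(1−β)) = 1.060  ⇒  (1+β)/(1−β) = 1.12360
β = |1 − D²|/(1 + D²) = |1 − 1.12360|/(1 + 1.12360) = 0.05820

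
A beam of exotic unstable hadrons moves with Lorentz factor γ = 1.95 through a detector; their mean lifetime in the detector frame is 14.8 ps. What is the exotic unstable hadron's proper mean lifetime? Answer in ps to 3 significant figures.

τ₀ ≈ 7.59 ps

γ = 1.95 (given)
Proper time: τ₀ = Δt/γ = 14.8/1.95 = 7.59 ps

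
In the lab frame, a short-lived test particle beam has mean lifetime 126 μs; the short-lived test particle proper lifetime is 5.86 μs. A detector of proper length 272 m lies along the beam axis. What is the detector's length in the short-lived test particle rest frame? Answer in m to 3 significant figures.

L ≈ 12.7 m

Time dilation ⇒ γ = Δt/τ₀ = 126/5.86 = 21.502
Length contraction: L = L₀/γ = 272/21.502 = 12.7 m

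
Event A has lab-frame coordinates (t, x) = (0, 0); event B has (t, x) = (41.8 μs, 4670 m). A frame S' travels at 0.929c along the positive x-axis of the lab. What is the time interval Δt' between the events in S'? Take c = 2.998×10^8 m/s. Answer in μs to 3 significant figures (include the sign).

γ = 1/√(1 − 0.929²) = 2.7021
Δt' = γ(Δt − vΔx/c²) = 2.7021 × (41.8 μs − 0.929×4670 m / (2.998×10^8 m/s))
= 2.7021 × (27.329 μs) = 73.8 μs

Δt' ≈ 73.8 μs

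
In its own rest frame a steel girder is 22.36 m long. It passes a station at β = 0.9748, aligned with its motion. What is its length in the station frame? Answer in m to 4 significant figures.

L ≈ 4.988 m

γ = 1/√(1 − 0.9748²) = 4.48268
Length contraction: L = L₀/γ = 22.36/4.48268 = 4.988 m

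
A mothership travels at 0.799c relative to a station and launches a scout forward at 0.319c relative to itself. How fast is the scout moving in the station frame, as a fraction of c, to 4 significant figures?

u ≈ 0.8909c

Compose boost 2: (0.319 + 0.799)/(1 + 0.319×0.799) = 1.118/1.25488 = 0.8909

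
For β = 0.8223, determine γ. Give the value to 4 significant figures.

γ ≈ 1.757

γ = 1/√(1 − β²) = 1/√(1 − 0.8223²) = 1/√(0.323823) = 1.757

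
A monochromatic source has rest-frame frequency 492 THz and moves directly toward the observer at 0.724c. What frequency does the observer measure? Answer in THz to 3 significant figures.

Relativistic Doppler: f_obs = f_src √((1+β)/(1−β))
= 492 × √(1.7240/0.27600) = 492 × 2.4993 = 1230 THz

f_obs ≈ 1230 THz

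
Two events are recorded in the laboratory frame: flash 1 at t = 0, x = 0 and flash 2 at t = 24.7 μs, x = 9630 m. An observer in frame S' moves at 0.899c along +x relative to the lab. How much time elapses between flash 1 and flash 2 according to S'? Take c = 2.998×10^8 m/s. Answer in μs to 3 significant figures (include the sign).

γ = 1/√(1 − 0.899²) = 2.2834
Δt' = γ(Δt − vΔx/c²) = 2.2834 × (24.7 μs − 0.899×9630 m / (2.998×10^8 m/s))
= 2.2834 × (-4.1772 μs) = -9.54 μs

Δt' ≈ -9.54 μs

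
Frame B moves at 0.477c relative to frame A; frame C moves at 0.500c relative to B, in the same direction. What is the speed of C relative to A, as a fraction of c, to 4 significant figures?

u ≈ 0.7889c

Compose boost 2: (0.500 + 0.477)/(1 + 0.500×0.477) = 0.9770/1.23850 = 0.7889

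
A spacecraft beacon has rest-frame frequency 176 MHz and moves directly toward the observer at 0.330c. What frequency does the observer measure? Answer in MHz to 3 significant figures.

f_obs ≈ 248 MHz

Relativistic Doppler: f_obs = f_src √((1+β)/(1−β))
= 176 × √(1.3300/0.67000) = 176 × 1.4089 = 248 MHz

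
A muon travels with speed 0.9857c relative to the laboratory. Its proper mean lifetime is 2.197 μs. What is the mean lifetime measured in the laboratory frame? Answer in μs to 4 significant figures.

γ = 1/√(1 − 0.9857²) = 5.93438
Time dilation: Δt = γτ₀ = 5.93438 × 2.197 μs = 13.04 μs

Δt ≈ 13.04 μs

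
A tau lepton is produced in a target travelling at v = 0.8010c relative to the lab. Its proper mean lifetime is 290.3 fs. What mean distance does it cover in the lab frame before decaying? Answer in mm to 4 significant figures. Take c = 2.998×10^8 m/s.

γ = 1/√(1 − 0.8010²) = 1.67039
Dilated lifetime: Δt = γτ₀ = 1.67039 × 290.3 fs = 484.913 fs
d = vΔt = 0.8010c × 484.913 fs = 2.40140×10^8 m/s × 4.84913×10^-13 s = 0.1164 mm

d ≈ 0.1164 mm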